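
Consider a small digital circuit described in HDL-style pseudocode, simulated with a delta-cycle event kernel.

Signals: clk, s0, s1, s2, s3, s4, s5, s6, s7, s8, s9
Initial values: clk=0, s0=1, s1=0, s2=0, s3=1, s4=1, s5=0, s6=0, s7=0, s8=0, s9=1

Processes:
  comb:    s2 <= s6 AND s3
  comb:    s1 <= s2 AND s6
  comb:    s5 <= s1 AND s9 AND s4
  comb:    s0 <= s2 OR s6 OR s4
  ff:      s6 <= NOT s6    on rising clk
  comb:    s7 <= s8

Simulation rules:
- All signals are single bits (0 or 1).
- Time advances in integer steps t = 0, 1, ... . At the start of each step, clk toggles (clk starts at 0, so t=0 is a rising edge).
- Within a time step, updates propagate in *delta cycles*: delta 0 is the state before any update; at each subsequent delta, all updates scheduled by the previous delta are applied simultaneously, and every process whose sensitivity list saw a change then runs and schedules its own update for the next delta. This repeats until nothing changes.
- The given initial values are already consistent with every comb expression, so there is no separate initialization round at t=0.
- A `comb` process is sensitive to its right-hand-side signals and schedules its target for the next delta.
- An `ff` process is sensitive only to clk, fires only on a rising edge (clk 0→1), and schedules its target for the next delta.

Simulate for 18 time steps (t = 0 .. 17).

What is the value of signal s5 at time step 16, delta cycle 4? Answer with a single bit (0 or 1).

0

[bits: s0,s3,s5,s6,clk,s1,s7,s4,s8,s2,s9]
t=0: Δ0=11000001001 Δ1=11001001001 Δ2=11011001001 Δ3=11011001011 Δ4=11011101011 Δ5=11111101011 | 5Δ
t=1: Δ0=11111101011 Δ1=11110101011 | 1Δ
t=2: Δ0=11110101011 Δ1=11111101011 Δ2=11101101011 Δ3=11101001001 Δ4=11001001001 | 4Δ
t=3: Δ0=11001001001 Δ1=11000001001 | 1Δ
t=4: Δ0=11000001001 Δ1=11001001001 Δ2=11011001001 Δ3=11011001011 Δ4=11011101011 Δ5=11111101011 | 5Δ
t=5: Δ0=11111101011 Δ1=11110101011 | 1Δ
t=6: Δ0=11110101011 Δ1=11111101011 Δ2=11101101011 Δ3=11101001001 Δ4=11001001001 | 4Δ
t=7: Δ0=11001001001 Δ1=11000001001 | 1Δ
t=8: Δ0=11000001001 Δ1=11001001001 Δ2=11011001001 Δ3=11011001011 Δ4=11011101011 Δ5=11111101011 | 5Δ
t=9: Δ0=11111101011 Δ1=11110101011 | 1Δ
t=10: Δ0=11110101011 Δ1=11111101011 Δ2=11101101011 Δ3=11101001001 Δ4=11001001001 | 4Δ
t=11: Δ0=11001001001 Δ1=11000001001 | 1Δ
t=12: Δ0=11000001001 Δ1=11001001001 Δ2=11011001001 Δ3=11011001011 Δ4=11011101011 Δ5=11111101011 | 5Δ
t=13: Δ0=11111101011 Δ1=11110101011 | 1Δ
t=14: Δ0=11110101011 Δ1=11111101011 Δ2=11101101011 Δ3=11101001001 Δ4=11001001001 | 4Δ
t=15: Δ0=11001001001 Δ1=11000001001 | 1Δ
t=16: Δ0=11000001001 Δ1=11001001001 Δ2=11011001001 Δ3=11011001011 Δ4=11011101011 Δ5=11111101011 | 5Δ
t=17: Δ0=11111101011 Δ1=11110101011 | 1Δ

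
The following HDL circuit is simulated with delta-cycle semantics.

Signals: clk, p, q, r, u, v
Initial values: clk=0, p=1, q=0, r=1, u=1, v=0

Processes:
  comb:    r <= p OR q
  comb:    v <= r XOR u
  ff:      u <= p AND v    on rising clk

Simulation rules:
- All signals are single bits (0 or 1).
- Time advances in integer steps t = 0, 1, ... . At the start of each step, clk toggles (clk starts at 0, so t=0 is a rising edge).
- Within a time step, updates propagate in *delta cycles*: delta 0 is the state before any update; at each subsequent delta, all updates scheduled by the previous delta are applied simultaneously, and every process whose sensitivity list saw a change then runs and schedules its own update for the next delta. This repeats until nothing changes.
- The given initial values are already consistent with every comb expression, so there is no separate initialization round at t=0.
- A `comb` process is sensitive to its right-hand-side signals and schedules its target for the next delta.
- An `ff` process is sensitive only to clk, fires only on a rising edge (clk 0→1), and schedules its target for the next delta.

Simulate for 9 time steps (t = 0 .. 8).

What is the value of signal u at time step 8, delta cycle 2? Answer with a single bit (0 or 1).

t0.Δ0 q=0 r=1 v=0 clk=0 u=1 p=1
t0.Δ1 q=0 r=1 v=0 clk=1 u=1 p=1
t0.Δ2 q=0 r=1 v=0 clk=1 u=0 p=1
t0.Δ3 q=0 r=1 v=1 clk=1 u=0 p=1
t1.Δ0 q=0 r=1 v=1 clk=1 u=0 p=1
t1.Δ1 q=0 r=1 v=1 clk=0 u=0 p=1
t2.Δ0 q=0 r=1 v=1 clk=0 u=0 p=1
t2.Δ1 q=0 r=1 v=1 clk=1 u=0 p=1
t2.Δ2 q=0 r=1 v=1 clk=1 u=1 p=1
t2.Δ3 q=0 r=1 v=0 clk=1 u=1 p=1
t3.Δ0 q=0 r=1 v=0 clk=1 u=1 p=1
t3.Δ1 q=0 r=1 v=0 clk=0 u=1 p=1
t4.Δ0 q=0 r=1 v=0 clk=0 u=1 p=1
t4.Δ1 q=0 r=1 v=0 clk=1 u=1 p=1
t4.Δ2 q=0 r=1 v=0 clk=1 u=0 p=1
t4.Δ3 q=0 r=1 v=1 clk=1 u=0 p=1
t5.Δ0 q=0 r=1 v=1 clk=1 u=0 p=1
t5.Δ1 q=0 r=1 v=1 clk=0 u=0 p=1
t6.Δ0 q=0 r=1 v=1 clk=0 u=0 p=1
t6.Δ1 q=0 r=1 v=1 clk=1 u=0 p=1
t6.Δ2 q=0 r=1 v=1 clk=1 u=1 p=1
t6.Δ3 q=0 r=1 v=0 clk=1 u=1 p=1
t7.Δ0 q=0 r=1 v=0 clk=1 u=1 p=1
t7.Δ1 q=0 r=1 v=0 clk=0 u=1 p=1
t8.Δ0 q=0 r=1 v=0 clk=0 u=1 p=1
t8.Δ1 q=0 r=1 v=0 clk=1 u=1 p=1
t8.Δ2 q=0 r=1 v=0 clk=1 u=0 p=1
t8.Δ3 q=0 r=1 v=1 clk=1 u=0 p=1

0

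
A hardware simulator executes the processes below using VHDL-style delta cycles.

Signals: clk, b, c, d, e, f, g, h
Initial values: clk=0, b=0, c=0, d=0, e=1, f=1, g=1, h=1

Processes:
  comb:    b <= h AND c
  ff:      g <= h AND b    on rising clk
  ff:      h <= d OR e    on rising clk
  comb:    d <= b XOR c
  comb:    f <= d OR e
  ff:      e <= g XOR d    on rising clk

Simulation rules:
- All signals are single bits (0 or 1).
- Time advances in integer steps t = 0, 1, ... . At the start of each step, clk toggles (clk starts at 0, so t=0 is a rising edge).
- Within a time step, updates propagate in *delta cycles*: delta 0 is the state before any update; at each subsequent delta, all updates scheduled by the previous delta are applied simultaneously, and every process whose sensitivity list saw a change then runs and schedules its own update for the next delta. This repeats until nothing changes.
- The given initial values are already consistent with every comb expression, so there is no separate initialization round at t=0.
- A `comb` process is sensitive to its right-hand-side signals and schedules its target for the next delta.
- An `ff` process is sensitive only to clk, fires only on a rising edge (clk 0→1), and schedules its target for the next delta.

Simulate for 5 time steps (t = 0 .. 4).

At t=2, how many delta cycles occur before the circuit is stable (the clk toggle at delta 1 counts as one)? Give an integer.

[bits: d,f,clk,h,b,c,g,e]
t=0: Δ0=01010011 Δ1=01110011 Δ2=01110001 | 2Δ
t=1: Δ0=01110001 Δ1=01010001 | 1Δ
t=2: Δ0=01010001 Δ1=01110001 Δ2=01110000 Δ3=00110000 | 3Δ
t=3: Δ0=00110000 Δ1=00010000 | 1Δ
t=4: Δ0=00010000 Δ1=00110000 Δ2=00100000 | 2Δ

3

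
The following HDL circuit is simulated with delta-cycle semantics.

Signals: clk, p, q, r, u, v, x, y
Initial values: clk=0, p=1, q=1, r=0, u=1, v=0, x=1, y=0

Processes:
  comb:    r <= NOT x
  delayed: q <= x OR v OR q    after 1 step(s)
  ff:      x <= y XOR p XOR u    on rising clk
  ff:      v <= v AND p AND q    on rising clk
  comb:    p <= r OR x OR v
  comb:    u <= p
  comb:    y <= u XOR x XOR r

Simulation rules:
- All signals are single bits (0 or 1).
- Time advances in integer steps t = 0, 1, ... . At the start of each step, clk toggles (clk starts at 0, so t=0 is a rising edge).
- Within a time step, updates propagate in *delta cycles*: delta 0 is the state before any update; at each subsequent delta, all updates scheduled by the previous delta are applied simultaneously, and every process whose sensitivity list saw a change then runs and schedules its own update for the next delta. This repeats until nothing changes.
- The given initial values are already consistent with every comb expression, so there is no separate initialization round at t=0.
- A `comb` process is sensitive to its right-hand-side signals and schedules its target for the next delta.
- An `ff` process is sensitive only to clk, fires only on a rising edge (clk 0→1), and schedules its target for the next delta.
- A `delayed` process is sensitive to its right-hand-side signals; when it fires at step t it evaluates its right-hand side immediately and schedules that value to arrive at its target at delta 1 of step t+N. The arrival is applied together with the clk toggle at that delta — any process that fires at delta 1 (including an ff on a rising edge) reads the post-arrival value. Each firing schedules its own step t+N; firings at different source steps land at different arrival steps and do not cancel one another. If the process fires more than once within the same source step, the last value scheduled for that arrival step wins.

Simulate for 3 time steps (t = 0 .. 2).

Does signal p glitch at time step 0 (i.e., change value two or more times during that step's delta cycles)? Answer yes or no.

yes

t0.Δ0 clk=0 y=0 x=1 p=1 v=0 r=0 u=1 q=1
t0.Δ1 clk=1 y=0 x=1 p=1 v=0 r=0 u=1 q=1
t0.Δ2 clk=1 y=0 x=0 p=1 v=0 r=0 u=1 q=1
t0.Δ3 clk=1 y=1 x=0 p=0 v=0 r=1 u=1 q=1
t0.Δ4 clk=1 y=0 x=0 p=1 v=0 r=1 u=0 q=1
t0.Δ5 clk=1 y=1 x=0 p=1 v=0 r=1 u=1 q=1
t0.Δ6 clk=1 y=0 x=0 p=1 v=0 r=1 u=1 q=1
t1.Δ0 clk=1 y=0 x=0 p=1 v=0 r=1 u=1 q=1
t1.Δ1 clk=0 y=0 x=0 p=1 v=0 r=1 u=1 q=1
t2.Δ0 clk=0 y=0 x=0 p=1 v=0 r=1 u=1 q=1
t2.Δ1 clk=1 y=0 x=0 p=1 v=0 r=1 u=1 q=1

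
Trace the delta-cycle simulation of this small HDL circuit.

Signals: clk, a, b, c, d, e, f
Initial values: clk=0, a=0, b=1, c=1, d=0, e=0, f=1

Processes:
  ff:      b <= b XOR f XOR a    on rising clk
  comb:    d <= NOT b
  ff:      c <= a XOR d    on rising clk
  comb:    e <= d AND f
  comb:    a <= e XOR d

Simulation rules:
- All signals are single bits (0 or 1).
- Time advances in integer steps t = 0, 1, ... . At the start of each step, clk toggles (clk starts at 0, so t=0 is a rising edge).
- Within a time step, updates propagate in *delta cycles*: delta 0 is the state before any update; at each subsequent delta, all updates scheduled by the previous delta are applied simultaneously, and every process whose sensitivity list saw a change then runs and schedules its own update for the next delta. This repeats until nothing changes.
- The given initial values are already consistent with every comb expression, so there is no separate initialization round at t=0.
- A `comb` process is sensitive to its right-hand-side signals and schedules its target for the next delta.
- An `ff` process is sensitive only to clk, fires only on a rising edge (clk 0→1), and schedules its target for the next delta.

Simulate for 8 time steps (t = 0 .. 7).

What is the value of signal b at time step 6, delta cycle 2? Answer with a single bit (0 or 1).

1

[bits: b,e,c,d,a,clk,f]
t=0: Δ0=1010001 Δ1=1010011 Δ2=0000011 Δ3=0001011 Δ4=0101111 Δ5=0101011 | 5Δ
t=1: Δ0=0101011 Δ1=0101001 | 1Δ
t=2: Δ0=0101001 Δ1=0101011 Δ2=1111011 Δ3=1110011 Δ4=1010111 Δ5=1010011 | 5Δ
t=3: Δ0=1010011 Δ1=1010001 | 1Δ
t=4: Δ0=1010001 Δ1=1010011 Δ2=0000011 Δ3=0001011 Δ4=0101111 Δ5=0101011 | 5Δ
t=5: Δ0=0101011 Δ1=0101001 | 1Δ
t=6: Δ0=0101001 Δ1=0101011 Δ2=1111011 Δ3=1110011 Δ4=1010111 Δ5=1010011 | 5Δ
t=7: Δ0=1010011 Δ1=1010001 | 1Δ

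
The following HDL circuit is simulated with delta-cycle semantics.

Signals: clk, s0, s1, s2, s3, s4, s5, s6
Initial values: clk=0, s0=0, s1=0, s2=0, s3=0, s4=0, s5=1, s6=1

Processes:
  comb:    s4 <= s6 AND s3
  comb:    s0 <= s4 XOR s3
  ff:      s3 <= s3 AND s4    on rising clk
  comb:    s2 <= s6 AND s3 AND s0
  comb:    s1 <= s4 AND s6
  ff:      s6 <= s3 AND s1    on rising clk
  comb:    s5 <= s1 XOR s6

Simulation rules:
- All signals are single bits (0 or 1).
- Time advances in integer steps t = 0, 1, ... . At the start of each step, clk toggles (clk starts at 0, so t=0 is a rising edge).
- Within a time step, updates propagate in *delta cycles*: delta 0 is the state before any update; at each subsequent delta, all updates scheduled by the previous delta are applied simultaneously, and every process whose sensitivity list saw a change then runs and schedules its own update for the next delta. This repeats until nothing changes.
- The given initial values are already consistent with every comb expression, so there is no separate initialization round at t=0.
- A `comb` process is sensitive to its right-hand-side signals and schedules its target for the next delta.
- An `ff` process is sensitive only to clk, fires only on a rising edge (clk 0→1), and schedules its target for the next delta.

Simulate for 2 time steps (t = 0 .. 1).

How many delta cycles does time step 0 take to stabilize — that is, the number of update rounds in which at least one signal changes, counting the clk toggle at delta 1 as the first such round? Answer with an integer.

3

[bits: s0,clk,s2,s3,s4,s5,s1,s6]
t=0: Δ0=00000101 Δ1=01000101 Δ2=01000100 Δ3=01000000 | 3Δ
t=1: Δ0=01000000 Δ1=00000000 | 1Δ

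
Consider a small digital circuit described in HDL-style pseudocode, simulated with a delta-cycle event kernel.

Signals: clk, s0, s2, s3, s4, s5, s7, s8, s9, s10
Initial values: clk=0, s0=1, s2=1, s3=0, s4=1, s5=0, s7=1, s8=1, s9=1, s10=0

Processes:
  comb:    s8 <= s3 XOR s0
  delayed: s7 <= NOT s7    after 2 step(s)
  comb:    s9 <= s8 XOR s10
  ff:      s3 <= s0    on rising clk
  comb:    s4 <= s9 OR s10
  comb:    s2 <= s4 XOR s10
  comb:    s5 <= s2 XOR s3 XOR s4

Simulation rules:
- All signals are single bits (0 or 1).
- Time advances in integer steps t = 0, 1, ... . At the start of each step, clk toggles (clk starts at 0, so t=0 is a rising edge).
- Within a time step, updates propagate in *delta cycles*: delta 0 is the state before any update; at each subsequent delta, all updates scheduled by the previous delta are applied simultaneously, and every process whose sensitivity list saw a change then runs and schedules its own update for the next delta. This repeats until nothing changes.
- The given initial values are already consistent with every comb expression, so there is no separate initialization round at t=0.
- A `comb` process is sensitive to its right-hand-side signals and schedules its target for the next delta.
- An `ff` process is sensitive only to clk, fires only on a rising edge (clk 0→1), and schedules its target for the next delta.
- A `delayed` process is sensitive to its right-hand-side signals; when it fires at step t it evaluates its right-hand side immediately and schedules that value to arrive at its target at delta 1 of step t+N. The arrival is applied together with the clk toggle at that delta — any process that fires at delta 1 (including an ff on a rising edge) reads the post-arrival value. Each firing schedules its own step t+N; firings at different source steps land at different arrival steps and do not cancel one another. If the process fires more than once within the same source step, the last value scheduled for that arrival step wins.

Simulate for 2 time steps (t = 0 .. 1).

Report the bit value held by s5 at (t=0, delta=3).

1

t0.Δ0 s9=1 s0=1 s5=0 s10=0 clk=0 s3=0 s7=1 s2=1 s4=1 s8=1
t0.Δ1 s9=1 s0=1 s5=0 s10=0 clk=1 s3=0 s7=1 s2=1 s4=1 s8=1
t0.Δ2 s9=1 s0=1 s5=0 s10=0 clk=1 s3=1 s7=1 s2=1 s4=1 s8=1
t0.Δ3 s9=1 s0=1 s5=1 s10=0 clk=1 s3=1 s7=1 s2=1 s4=1 s8=0
t0.Δ4 s9=0 s0=1 s5=1 s10=0 clk=1 s3=1 s7=1 s2=1 s4=1 s8=0
t0.Δ5 s9=0 s0=1 s5=1 s10=0 clk=1 s3=1 s7=1 s2=1 s4=0 s8=0
t0.Δ6 s9=0 s0=1 s5=0 s10=0 clk=1 s3=1 s7=1 s2=0 s4=0 s8=0
t0.Δ7 s9=0 s0=1 s5=1 s10=0 clk=1 s3=1 s7=1 s2=0 s4=0 s8=0
t1.Δ0 s9=0 s0=1 s5=1 s10=0 clk=1 s3=1 s7=1 s2=0 s4=0 s8=0
t1.Δ1 s9=0 s0=1 s5=1 s10=0 clk=0 s3=1 s7=1 s2=0 s4=0 s8=0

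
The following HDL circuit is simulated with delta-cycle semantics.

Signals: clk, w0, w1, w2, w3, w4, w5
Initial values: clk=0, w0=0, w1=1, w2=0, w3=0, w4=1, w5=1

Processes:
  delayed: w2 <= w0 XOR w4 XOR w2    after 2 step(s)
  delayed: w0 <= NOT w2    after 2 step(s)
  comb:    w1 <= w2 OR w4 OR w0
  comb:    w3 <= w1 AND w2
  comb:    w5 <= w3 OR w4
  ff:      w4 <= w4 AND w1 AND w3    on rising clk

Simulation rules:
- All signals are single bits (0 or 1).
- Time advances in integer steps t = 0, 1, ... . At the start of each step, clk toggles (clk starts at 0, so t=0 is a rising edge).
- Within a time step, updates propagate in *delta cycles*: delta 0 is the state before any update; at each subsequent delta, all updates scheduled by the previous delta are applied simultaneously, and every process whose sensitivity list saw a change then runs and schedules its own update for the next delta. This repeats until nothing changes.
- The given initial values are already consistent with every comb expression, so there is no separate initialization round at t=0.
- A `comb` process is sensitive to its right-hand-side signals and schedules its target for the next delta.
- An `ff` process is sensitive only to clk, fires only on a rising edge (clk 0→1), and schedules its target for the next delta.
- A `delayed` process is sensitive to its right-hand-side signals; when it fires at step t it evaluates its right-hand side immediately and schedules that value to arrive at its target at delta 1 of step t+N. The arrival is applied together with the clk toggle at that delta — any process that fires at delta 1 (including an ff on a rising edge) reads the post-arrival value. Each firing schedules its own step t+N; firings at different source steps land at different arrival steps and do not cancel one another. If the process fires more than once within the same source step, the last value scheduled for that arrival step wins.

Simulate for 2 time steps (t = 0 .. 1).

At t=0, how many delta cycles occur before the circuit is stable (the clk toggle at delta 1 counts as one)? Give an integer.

t=0 Δ0: w1=1 w5=1 clk=0 w0=0 w2=0 w3=0 w4=1
  Δ1: clk:0→1
  Δ2: w4:1→0
  Δ3: w1:1→0, w5:1→0
  (3Δ to stable)
t=1 Δ0: w1=0 w5=0 clk=1 w0=0 w2=0 w3=0 w4=0
  Δ1: clk:1→0
  (1Δ to stable)

3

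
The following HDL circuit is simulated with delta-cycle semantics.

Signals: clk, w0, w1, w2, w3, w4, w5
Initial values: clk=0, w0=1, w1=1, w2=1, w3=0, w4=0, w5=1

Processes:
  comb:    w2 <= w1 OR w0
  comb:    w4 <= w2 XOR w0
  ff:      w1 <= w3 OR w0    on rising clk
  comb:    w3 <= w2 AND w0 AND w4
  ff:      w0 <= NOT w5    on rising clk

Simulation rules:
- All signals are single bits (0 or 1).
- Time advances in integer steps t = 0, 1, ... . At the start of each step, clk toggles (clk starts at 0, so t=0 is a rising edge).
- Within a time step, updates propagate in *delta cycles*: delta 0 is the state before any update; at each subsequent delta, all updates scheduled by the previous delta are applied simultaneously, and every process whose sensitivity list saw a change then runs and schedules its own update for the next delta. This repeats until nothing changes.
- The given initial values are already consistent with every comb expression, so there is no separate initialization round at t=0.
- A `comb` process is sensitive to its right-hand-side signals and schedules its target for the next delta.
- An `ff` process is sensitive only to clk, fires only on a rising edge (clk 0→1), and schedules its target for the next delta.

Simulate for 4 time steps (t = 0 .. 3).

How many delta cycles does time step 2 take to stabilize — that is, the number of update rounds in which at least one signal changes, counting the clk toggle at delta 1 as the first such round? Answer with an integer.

[bits: w3,w4,w0,clk,w2,w1,w5]
t=0: Δ0=0010111 Δ1=0011111 Δ2=0001111 Δ3=0101111 | 3Δ
t=1: Δ0=0101111 Δ1=0100111 | 1Δ
t=2: Δ0=0100111 Δ1=0101111 Δ2=0101101 Δ3=0101001 Δ4=0001001 | 4Δ
t=3: Δ0=0001001 Δ1=0000001 | 1Δ

4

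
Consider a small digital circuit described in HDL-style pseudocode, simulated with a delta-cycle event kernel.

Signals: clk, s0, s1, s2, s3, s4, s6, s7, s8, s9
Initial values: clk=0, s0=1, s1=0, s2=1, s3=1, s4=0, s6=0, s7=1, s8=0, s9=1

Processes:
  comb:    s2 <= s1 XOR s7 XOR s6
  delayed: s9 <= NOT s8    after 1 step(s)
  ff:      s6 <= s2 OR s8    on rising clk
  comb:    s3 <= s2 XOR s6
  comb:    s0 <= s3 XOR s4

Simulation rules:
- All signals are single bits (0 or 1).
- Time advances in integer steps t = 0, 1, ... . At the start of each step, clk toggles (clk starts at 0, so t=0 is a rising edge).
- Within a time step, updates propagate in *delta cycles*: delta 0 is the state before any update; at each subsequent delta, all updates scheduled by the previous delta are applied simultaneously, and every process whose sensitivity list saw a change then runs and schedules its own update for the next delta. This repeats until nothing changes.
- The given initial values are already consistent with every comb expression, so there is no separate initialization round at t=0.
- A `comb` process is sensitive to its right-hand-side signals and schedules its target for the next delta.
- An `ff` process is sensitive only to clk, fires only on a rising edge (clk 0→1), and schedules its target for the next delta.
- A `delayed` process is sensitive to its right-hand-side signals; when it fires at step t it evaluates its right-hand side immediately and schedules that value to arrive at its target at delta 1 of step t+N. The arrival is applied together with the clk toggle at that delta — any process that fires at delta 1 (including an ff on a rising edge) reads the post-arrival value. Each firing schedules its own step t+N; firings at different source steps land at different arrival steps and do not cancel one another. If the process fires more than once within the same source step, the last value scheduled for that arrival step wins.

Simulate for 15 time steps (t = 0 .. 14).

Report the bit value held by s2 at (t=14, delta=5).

1

t=0 Δ0: s4=0 s9=1 s0=1 clk=0 s2=1 s3=1 s7=1 s6=0 s8=0 s1=0
  Δ1: clk:0→1
  Δ2: s6:0→1
  Δ3: s2:1→0, s3:1→0
  Δ4: s0:1→0, s3:0→1
  Δ5: s0:0→1
  (5Δ to stable)
t=1 Δ0: s4=0 s9=1 s0=1 clk=1 s2=0 s3=1 s7=1 s6=1 s8=0 s1=0
  Δ1: clk:1→0
  (1Δ to stable)
t=2 Δ0: s4=0 s9=1 s0=1 clk=0 s2=0 s3=1 s7=1 s6=1 s8=0 s1=0
  Δ1: clk:0→1
  Δ2: s6:1→0
  Δ3: s2:0→1, s3:1→0
  Δ4: s0:1→0, s3:0→1
  Δ5: s0:0→1
  (5Δ to stable)
t=3 Δ0: s4=0 s9=1 s0=1 clk=1 s2=1 s3=1 s7=1 s6=0 s8=0 s1=0
  Δ1: clk:1→0
  (1Δ to stable)
t=4 Δ0: s4=0 s9=1 s0=1 clk=0 s2=1 s3=1 s7=1 s6=0 s8=0 s1=0
  Δ1: clk:0→1
  Δ2: s6:0→1
  Δ3: s2:1→0, s3:1→0
  Δ4: s0:1→0, s3:0→1
  Δ5: s0:0→1
  (5Δ to stable)
t=5 Δ0: s4=0 s9=1 s0=1 clk=1 s2=0 s3=1 s7=1 s6=1 s8=0 s1=0
  Δ1: clk:1→0
  (1Δ to stable)
t=6 Δ0: s4=0 s9=1 s0=1 clk=0 s2=0 s3=1 s7=1 s6=1 s8=0 s1=0
  Δ1: clk:0→1
  Δ2: s6:1→0
  Δ3: s2:0→1, s3:1→0
  Δ4: s0:1→0, s3:0→1
  Δ5: s0:0→1
  (5Δ to stable)
t=7 Δ0: s4=0 s9=1 s0=1 clk=1 s2=1 s3=1 s7=1 s6=0 s8=0 s1=0
  Δ1: clk:1→0
  (1Δ to stable)
t=8 Δ0: s4=0 s9=1 s0=1 clk=0 s2=1 s3=1 s7=1 s6=0 s8=0 s1=0
  Δ1: clk:0→1
  Δ2: s6:0→1
  Δ3: s2:1→0, s3:1→0
  Δ4: s0:1→0, s3:0→1
  Δ5: s0:0→1
  (5Δ to stable)
t=9 Δ0: s4=0 s9=1 s0=1 clk=1 s2=0 s3=1 s7=1 s6=1 s8=0 s1=0
  Δ1: clk:1→0
  (1Δ to stable)
t=10 Δ0: s4=0 s9=1 s0=1 clk=0 s2=0 s3=1 s7=1 s6=1 s8=0 s1=0
  Δ1: clk:0→1
  Δ2: s6:1→0
  Δ3: s2:0→1, s3:1→0
  Δ4: s0:1→0, s3:0→1
  Δ5: s0:0→1
  (5Δ to stable)
t=11 Δ0: s4=0 s9=1 s0=1 clk=1 s2=1 s3=1 s7=1 s6=0 s8=0 s1=0
  Δ1: clk:1→0
  (1Δ to stable)
t=12 Δ0: s4=0 s9=1 s0=1 clk=0 s2=1 s3=1 s7=1 s6=0 s8=0 s1=0
  Δ1: clk:0→1
  Δ2: s6:0→1
  Δ3: s2:1→0, s3:1→0
  Δ4: s0:1→0, s3:0→1
  Δ5: s0:0→1
  (5Δ to stable)
t=13 Δ0: s4=0 s9=1 s0=1 clk=1 s2=0 s3=1 s7=1 s6=1 s8=0 s1=0
  Δ1: clk:1→0
  (1Δ to stable)
t=14 Δ0: s4=0 s9=1 s0=1 clk=0 s2=0 s3=1 s7=1 s6=1 s8=0 s1=0
  Δ1: clk:0→1
  Δ2: s6:1→0
  Δ3: s2:0→1, s3:1→0
  Δ4: s0:1→0, s3:0→1
  Δ5: s0:0→1
  (5Δ to stable)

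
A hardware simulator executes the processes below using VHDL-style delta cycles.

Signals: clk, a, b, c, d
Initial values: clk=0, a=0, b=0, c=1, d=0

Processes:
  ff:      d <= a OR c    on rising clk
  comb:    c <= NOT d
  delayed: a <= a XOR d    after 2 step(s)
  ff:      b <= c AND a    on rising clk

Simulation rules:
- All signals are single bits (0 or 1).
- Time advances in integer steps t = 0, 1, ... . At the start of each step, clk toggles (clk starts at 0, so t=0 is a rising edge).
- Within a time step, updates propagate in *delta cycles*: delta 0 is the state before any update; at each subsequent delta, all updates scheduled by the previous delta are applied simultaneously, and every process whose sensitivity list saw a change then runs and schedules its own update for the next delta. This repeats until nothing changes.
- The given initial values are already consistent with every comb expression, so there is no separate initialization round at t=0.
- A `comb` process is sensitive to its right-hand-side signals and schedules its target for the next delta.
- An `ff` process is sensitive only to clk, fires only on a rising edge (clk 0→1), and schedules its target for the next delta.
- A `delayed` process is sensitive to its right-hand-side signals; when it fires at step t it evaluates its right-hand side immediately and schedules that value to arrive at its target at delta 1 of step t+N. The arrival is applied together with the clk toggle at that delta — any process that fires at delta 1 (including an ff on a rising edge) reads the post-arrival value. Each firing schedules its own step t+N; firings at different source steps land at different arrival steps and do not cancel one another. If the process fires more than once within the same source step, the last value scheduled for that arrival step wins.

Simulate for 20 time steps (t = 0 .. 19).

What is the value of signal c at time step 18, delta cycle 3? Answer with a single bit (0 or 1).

[bits: b,clk,a,c,d]
t=0: Δ0=00010 Δ1=01010 Δ2=01011 Δ3=01001 | 3Δ
t=1: Δ0=01001 Δ1=00001 | 1Δ
t=2: Δ0=00001 Δ1=01101 | 1Δ
t=3: Δ0=01101 Δ1=00101 | 1Δ
t=4: Δ0=00101 Δ1=01001 Δ2=01000 Δ3=01010 | 3Δ
t=5: Δ0=01010 Δ1=00010 | 1Δ
t=6: Δ0=00010 Δ1=01010 Δ2=01011 Δ3=01001 | 3Δ
t=7: Δ0=01001 Δ1=00001 | 1Δ
t=8: Δ0=00001 Δ1=01101 | 1Δ
t=9: Δ0=01101 Δ1=00101 | 1Δ
t=10: Δ0=00101 Δ1=01001 Δ2=01000 Δ3=01010 | 3Δ
t=11: Δ0=01010 Δ1=00010 | 1Δ
t=12: Δ0=00010 Δ1=01010 Δ2=01011 Δ3=01001 | 3Δ
t=13: Δ0=01001 Δ1=00001 | 1Δ
t=14: Δ0=00001 Δ1=01101 | 1Δ
t=15: Δ0=01101 Δ1=00101 | 1Δ
t=16: Δ0=00101 Δ1=01001 Δ2=01000 Δ3=01010 | 3Δ
t=17: Δ0=01010 Δ1=00010 | 1Δ
t=18: Δ0=00010 Δ1=01010 Δ2=01011 Δ3=01001 | 3Δ
t=19: Δ0=01001 Δ1=00001 | 1Δ

0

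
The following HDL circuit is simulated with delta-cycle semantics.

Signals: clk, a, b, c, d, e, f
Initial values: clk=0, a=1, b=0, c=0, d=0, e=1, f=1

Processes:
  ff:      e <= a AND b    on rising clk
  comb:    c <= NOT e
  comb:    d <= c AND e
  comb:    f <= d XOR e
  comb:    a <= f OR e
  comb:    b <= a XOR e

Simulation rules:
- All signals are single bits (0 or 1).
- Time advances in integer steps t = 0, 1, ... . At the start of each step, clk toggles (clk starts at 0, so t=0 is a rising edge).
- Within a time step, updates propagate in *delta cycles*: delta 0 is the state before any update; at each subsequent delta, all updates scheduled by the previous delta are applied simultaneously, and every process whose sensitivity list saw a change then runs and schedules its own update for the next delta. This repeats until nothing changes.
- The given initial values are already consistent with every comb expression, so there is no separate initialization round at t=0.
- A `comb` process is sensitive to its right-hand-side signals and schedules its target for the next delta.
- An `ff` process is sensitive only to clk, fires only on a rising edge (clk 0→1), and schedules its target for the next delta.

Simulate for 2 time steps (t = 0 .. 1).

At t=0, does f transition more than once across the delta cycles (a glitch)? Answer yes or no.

no

t=0 Δ0: f=1 e=1 a=1 c=0 d=0 clk=0 b=0
  Δ1: clk:0→1
  Δ2: e:1→0
  Δ3: f:1→0, c:0→1, b:0→1
  Δ4: a:1→0
  Δ5: b:1→0
  (5Δ to stable)
t=1 Δ0: f=0 e=0 a=0 c=1 d=0 clk=1 b=0
  Δ1: clk:1→0
  (1Δ to stable)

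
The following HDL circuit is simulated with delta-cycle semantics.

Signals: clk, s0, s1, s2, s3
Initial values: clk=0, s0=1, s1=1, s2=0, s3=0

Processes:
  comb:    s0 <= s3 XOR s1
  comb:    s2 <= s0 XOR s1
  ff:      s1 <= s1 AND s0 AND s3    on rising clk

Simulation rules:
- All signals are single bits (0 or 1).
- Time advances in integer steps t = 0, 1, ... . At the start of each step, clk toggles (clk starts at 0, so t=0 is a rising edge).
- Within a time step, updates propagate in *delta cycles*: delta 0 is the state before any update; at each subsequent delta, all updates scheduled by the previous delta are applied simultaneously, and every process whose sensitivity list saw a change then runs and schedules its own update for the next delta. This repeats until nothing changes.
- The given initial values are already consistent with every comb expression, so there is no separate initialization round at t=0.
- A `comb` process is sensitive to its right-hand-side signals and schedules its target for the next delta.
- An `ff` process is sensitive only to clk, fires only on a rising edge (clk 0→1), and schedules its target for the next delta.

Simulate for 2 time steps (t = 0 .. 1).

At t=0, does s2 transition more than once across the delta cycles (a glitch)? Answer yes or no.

[bits: s1,s2,s0,s3,clk]
t=0: Δ0=10100 Δ1=10101 Δ2=00101 Δ3=01001 Δ4=00001 | 4Δ
t=1: Δ0=00001 Δ1=00000 | 1Δ

yes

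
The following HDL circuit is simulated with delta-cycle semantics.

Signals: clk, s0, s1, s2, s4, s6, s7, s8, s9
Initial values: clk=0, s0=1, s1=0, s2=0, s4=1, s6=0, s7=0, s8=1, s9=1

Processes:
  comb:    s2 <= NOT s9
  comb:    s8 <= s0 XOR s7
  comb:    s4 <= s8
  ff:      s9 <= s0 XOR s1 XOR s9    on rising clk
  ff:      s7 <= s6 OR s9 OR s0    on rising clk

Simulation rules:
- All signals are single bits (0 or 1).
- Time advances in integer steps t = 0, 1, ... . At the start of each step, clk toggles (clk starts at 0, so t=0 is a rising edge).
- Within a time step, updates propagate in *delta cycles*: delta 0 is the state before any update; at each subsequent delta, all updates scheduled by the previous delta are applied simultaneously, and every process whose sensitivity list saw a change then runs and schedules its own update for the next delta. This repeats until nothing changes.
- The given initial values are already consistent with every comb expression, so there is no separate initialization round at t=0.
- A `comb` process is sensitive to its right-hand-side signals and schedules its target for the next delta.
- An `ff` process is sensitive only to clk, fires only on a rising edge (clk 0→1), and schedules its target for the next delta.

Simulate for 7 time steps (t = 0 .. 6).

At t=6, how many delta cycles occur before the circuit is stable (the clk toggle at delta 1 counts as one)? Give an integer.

[bits: s2,s6,s7,s1,s0,s9,clk,s4,s8]
t=0: Δ0=000011011 Δ1=000011111 Δ2=001010111 Δ3=101010110 Δ4=101010100 | 4Δ
t=1: Δ0=101010100 Δ1=101010000 | 1Δ
t=2: Δ0=101010000 Δ1=101010100 Δ2=101011100 Δ3=001011100 | 3Δ
t=3: Δ0=001011100 Δ1=001011000 | 1Δ
t=4: Δ0=001011000 Δ1=001011100 Δ2=001010100 Δ3=101010100 | 3Δ
t=5: Δ0=101010100 Δ1=101010000 | 1Δ
t=6: Δ0=101010000 Δ1=101010100 Δ2=101011100 Δ3=001011100 | 3Δ

3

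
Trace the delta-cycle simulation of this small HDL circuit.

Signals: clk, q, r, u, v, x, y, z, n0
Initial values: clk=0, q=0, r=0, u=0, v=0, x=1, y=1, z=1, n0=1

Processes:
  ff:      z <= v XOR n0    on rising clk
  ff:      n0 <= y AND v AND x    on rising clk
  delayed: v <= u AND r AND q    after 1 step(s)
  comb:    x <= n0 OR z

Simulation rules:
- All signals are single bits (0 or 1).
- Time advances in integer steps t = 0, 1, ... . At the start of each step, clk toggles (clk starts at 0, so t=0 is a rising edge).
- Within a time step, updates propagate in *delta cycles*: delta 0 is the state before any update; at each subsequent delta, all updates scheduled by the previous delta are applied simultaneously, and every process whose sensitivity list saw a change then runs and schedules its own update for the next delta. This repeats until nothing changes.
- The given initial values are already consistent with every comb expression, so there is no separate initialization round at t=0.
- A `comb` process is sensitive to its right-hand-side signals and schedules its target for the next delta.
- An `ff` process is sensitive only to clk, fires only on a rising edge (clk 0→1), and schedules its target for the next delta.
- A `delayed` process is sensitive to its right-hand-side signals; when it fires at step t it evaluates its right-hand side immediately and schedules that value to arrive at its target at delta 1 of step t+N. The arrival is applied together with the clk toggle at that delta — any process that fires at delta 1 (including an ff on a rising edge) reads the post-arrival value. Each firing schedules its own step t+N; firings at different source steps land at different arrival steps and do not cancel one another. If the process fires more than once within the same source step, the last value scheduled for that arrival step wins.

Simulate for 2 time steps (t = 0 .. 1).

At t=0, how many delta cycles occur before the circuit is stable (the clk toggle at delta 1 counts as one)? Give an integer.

2

[bits: z,u,v,x,y,r,q,n0,clk]
t=0: Δ0=100110010 Δ1=100110011 Δ2=100110001 | 2Δ
t=1: Δ0=100110001 Δ1=100110000 | 1Δ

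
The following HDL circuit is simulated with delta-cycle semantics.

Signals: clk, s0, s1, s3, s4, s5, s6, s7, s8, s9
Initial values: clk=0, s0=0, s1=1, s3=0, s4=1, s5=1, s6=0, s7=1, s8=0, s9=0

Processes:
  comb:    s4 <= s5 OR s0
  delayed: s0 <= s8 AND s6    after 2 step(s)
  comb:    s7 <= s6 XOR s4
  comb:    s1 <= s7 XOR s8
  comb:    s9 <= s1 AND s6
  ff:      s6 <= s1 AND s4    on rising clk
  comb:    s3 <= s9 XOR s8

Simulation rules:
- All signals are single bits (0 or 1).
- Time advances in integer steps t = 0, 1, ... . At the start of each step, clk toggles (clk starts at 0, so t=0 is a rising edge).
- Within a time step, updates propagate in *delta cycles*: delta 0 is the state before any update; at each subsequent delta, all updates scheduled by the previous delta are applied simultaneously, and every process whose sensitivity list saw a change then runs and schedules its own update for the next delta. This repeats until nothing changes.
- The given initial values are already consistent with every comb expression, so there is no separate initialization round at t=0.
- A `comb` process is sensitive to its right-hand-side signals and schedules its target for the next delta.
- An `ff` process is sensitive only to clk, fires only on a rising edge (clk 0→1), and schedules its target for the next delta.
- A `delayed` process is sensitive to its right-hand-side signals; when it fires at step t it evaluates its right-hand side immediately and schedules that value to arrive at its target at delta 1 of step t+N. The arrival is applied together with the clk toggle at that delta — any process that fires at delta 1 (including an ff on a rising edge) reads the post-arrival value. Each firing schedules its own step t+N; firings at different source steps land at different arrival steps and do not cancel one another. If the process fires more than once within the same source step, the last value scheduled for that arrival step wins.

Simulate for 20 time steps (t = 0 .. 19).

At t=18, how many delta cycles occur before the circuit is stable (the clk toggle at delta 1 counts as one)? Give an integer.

4

[bits: s5,s7,s8,s1,s0,s3,clk,s4,s9,s6]
t=0: Δ0=1101000100 Δ1=1101001100 Δ2=1101001101 Δ3=1001001111 Δ4=1000011111 Δ5=1000011101 Δ6=1000001101 | 6Δ
t=1: Δ0=1000001101 Δ1=1000000101 | 1Δ
t=2: Δ0=1000000101 Δ1=1000001101 Δ2=1000001100 Δ3=1100001100 Δ4=1101001100 | 4Δ
t=3: Δ0=1101001100 Δ1=1101000100 | 1Δ
t=4: Δ0=1101000100 Δ1=1101001100 Δ2=1101001101 Δ3=1001001111 Δ4=1000011111 Δ5=1000011101 Δ6=1000001101 | 6Δ
t=5: Δ0=1000001101 Δ1=1000000101 | 1Δ
t=6: Δ0=1000000101 Δ1=1000001101 Δ2=1000001100 Δ3=1100001100 Δ4=1101001100 | 4Δ
t=7: Δ0=1101001100 Δ1=1101000100 | 1Δ
t=8: Δ0=1101000100 Δ1=1101001100 Δ2=1101001101 Δ3=1001001111 Δ4=1000011111 Δ5=1000011101 Δ6=1000001101 | 6Δ
t=9: Δ0=1000001101 Δ1=1000000101 | 1Δ
t=10: Δ0=1000000101 Δ1=1000001101 Δ2=1000001100 Δ3=1100001100 Δ4=1101001100 | 4Δ
t=11: Δ0=1101001100 Δ1=1101000100 | 1Δ
t=12: Δ0=1101000100 Δ1=1101001100 Δ2=1101001101 Δ3=1001001111 Δ4=1000011111 Δ5=1000011101 Δ6=1000001101 | 6Δ
t=13: Δ0=1000001101 Δ1=1000000101 | 1Δ
t=14: Δ0=1000000101 Δ1=1000001101 Δ2=1000001100 Δ3=1100001100 Δ4=1101001100 | 4Δ
t=15: Δ0=1101001100 Δ1=1101000100 | 1Δ
t=16: Δ0=1101000100 Δ1=1101001100 Δ2=1101001101 Δ3=1001001111 Δ4=1000011111 Δ5=1000011101 Δ6=1000001101 | 6Δ
t=17: Δ0=1000001101 Δ1=1000000101 | 1Δ
t=18: Δ0=1000000101 Δ1=1000001101 Δ2=1000001100 Δ3=1100001100 Δ4=1101001100 | 4Δ
t=19: Δ0=1101001100 Δ1=1101000100 | 1Δ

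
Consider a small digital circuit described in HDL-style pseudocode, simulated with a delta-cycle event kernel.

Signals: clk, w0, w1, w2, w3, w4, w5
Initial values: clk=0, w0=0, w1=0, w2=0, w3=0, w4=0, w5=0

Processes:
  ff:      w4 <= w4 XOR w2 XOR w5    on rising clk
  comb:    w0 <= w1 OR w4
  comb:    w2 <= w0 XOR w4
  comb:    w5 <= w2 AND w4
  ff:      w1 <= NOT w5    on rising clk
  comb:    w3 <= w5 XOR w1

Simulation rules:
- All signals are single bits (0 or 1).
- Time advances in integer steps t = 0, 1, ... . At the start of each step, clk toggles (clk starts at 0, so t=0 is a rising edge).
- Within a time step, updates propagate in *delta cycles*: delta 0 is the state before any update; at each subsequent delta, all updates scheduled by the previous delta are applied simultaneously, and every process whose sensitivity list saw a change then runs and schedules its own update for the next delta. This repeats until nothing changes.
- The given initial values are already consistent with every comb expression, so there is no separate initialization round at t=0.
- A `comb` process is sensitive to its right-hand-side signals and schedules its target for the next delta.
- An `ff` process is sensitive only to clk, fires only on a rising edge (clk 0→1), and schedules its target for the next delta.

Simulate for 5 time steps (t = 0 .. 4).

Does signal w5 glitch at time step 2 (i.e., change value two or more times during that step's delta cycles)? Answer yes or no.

yes

[bits: w2,clk,w4,w0,w3,w1,w5]
t=0: Δ0=0000000 Δ1=0100000 Δ2=0100010 Δ3=0101110 Δ4=1101110 | 4Δ
t=1: Δ0=1101110 Δ1=1001110 | 1Δ
t=2: Δ0=1001110 Δ1=1101110 Δ2=1111110 Δ3=0111111 Δ4=0111010 Δ5=0111110 | 5Δ
t=3: Δ0=0111110 Δ1=0011110 | 1Δ
t=4: Δ0=0011110 Δ1=0111110 | 1Δ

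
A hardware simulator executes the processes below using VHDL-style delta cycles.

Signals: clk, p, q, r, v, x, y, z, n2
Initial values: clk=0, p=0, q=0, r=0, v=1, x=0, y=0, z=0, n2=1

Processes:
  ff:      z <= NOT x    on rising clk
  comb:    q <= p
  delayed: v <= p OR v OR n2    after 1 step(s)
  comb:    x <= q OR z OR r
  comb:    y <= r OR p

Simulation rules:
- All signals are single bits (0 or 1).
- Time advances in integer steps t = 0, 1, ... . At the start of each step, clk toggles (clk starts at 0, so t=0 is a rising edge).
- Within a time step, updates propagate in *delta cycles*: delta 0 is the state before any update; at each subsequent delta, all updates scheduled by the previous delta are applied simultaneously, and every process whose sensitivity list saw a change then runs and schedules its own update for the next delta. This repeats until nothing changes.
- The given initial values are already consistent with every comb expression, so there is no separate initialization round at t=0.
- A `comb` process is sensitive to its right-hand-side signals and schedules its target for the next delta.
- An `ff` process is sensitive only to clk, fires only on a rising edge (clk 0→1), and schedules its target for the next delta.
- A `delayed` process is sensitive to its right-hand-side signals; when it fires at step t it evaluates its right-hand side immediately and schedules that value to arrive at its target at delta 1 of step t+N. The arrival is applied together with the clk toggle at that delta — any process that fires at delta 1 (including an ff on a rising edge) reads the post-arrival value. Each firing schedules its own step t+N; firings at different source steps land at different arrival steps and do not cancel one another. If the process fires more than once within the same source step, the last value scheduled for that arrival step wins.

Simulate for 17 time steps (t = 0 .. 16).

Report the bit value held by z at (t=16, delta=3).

1

[bits: clk,y,n2,p,z,x,r,q,v]
t=0: Δ0=001000001 Δ1=101000001 Δ2=101010001 Δ3=101011001 | 3Δ
t=1: Δ0=101011001 Δ1=001011001 | 1Δ
t=2: Δ0=001011001 Δ1=101011001 Δ2=101001001 Δ3=101000001 | 3Δ
t=3: Δ0=101000001 Δ1=001000001 | 1Δ
t=4: Δ0=001000001 Δ1=101000001 Δ2=101010001 Δ3=101011001 | 3Δ
t=5: Δ0=101011001 Δ1=001011001 | 1Δ
t=6: Δ0=001011001 Δ1=101011001 Δ2=101001001 Δ3=101000001 | 3Δ
t=7: Δ0=101000001 Δ1=001000001 | 1Δ
t=8: Δ0=001000001 Δ1=101000001 Δ2=101010001 Δ3=101011001 | 3Δ
t=9: Δ0=101011001 Δ1=001011001 | 1Δ
t=10: Δ0=001011001 Δ1=101011001 Δ2=101001001 Δ3=101000001 | 3Δ
t=11: Δ0=101000001 Δ1=001000001 | 1Δ
t=12: Δ0=001000001 Δ1=101000001 Δ2=101010001 Δ3=101011001 | 3Δ
t=13: Δ0=101011001 Δ1=001011001 | 1Δ
t=14: Δ0=001011001 Δ1=101011001 Δ2=101001001 Δ3=101000001 | 3Δ
t=15: Δ0=101000001 Δ1=001000001 | 1Δ
t=16: Δ0=001000001 Δ1=101000001 Δ2=101010001 Δ3=101011001 | 3Δ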